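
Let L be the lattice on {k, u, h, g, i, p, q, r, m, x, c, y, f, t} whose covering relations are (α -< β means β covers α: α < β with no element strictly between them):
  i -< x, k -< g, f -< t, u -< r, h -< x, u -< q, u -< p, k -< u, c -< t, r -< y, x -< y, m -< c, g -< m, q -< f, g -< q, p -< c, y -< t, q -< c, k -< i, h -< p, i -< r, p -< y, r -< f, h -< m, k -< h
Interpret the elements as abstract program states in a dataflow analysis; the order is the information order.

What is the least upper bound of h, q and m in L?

Common upper bounds of {h, q, m}: c, t.
The least among these is c.

c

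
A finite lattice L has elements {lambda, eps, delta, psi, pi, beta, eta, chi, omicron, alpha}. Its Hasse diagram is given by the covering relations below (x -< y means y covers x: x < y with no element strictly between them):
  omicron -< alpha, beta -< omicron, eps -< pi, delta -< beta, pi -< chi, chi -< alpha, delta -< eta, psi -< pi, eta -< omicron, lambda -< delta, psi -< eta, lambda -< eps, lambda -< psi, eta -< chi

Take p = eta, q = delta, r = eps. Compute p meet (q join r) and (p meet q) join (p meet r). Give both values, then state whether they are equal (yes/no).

q join r = chi, so p meet (q join r) = eta meet chi = eta.
p meet q = delta and p meet r = lambda, so (p meet q) join (p meet r) = delta join lambda = delta.
Equal: no.

eta; delta; no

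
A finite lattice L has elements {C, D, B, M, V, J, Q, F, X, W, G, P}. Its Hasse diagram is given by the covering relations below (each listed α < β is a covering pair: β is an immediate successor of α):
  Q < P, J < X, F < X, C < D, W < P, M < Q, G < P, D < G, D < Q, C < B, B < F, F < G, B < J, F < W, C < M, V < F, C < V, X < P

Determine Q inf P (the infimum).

Q

Common lower bounds of {Q, P}: C, D, M, Q.
The greatest among these is Q.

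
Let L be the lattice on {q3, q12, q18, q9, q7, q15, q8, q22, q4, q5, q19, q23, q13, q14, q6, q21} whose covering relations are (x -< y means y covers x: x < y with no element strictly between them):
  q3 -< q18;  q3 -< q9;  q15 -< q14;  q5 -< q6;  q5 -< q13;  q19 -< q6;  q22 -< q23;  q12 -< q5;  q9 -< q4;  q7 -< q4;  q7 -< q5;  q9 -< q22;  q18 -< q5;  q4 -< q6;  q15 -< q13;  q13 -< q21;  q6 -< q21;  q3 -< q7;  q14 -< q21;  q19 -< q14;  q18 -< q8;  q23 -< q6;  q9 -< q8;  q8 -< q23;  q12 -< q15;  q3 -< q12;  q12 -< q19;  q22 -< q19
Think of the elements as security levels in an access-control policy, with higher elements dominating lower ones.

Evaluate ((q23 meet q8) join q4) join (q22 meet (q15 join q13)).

q23 ∧ q8 = q8
q8 ∨ q4 = q6
q15 ∨ q13 = q13
q22 ∧ q13 = q3
q6 ∨ q3 = q6

q6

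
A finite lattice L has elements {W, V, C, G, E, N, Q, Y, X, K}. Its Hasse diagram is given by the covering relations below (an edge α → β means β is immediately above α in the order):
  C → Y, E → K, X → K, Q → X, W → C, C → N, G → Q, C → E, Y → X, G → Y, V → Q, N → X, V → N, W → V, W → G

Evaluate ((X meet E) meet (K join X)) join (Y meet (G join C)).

Y

X ∧ E = C
K ∨ X = K
C ∧ K = C
G ∨ C = Y
Y ∧ Y = Y
C ∨ Y = Y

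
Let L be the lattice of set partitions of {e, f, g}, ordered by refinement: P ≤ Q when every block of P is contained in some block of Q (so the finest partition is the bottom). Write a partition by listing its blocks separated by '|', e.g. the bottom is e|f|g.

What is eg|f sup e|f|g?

eg|f

Common upper bounds of {eg|f, e|f|g}: efg, eg|f.
The least among these is eg|f.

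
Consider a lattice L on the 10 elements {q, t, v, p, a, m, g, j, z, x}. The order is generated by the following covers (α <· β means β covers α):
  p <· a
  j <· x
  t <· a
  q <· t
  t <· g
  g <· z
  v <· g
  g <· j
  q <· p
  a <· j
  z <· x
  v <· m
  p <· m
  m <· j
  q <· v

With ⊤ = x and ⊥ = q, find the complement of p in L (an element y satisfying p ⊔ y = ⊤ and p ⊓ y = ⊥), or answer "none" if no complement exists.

Need y with p ∨ y = x and p ∧ y = q.
Checking each element gives: z.

z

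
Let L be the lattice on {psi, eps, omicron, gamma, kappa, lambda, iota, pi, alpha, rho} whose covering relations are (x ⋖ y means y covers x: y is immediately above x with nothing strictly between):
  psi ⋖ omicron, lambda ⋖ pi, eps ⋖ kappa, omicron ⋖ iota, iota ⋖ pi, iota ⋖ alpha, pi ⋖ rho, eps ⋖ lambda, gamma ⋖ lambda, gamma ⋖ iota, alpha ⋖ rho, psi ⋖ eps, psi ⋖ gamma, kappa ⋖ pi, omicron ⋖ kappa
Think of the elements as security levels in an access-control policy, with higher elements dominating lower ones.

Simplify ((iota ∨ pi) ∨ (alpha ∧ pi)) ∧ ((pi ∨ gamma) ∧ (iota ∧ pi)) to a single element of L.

iota

iota ∨ pi = pi
alpha ∧ pi = iota
pi ∨ iota = pi
pi ∨ gamma = pi
iota ∧ pi = iota
pi ∧ iota = iota
pi ∧ iota = iota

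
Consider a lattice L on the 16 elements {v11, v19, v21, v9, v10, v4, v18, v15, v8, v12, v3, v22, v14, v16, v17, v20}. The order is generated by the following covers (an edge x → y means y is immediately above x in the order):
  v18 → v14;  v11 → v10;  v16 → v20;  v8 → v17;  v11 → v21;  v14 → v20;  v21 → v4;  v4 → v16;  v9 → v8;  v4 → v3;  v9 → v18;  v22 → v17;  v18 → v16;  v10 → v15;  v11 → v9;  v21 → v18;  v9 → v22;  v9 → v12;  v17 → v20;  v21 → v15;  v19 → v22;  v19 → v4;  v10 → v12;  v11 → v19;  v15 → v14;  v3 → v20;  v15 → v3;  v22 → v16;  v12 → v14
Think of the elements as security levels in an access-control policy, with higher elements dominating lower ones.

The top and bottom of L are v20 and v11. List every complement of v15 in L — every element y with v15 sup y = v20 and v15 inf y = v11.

v17, v22, v8

Need y with v15 ∨ y = v20 and v15 ∧ y = v11.
Checking each element gives: v17, v22, v8.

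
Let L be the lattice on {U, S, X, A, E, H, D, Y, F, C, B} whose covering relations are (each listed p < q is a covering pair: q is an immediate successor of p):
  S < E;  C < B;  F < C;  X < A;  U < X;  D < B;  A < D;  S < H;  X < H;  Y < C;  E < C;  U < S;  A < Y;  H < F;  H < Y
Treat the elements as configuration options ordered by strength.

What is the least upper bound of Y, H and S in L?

Common upper bounds of {Y, H, S}: B, C, Y.
The least among these is Y.

Y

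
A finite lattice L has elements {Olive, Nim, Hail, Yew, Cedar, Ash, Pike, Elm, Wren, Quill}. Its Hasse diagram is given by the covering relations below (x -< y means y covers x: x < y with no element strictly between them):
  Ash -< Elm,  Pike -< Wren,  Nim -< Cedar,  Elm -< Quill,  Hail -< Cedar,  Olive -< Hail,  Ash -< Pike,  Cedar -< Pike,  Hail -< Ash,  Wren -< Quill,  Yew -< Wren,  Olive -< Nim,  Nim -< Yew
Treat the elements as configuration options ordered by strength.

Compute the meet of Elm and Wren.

Ash

Common lower bounds of {Elm, Wren}: Ash, Hail, Olive.
The greatest among these is Ash.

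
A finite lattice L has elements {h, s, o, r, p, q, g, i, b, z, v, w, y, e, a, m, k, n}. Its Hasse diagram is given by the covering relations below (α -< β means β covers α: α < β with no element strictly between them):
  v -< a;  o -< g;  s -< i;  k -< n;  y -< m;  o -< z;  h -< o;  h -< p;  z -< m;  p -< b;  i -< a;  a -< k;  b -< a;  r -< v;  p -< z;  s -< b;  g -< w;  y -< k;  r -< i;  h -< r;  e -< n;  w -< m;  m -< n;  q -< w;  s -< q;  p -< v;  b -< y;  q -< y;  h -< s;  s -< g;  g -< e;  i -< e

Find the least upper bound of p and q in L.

Common upper bounds of {p, q}: k, m, n, y.
The least among these is y.

y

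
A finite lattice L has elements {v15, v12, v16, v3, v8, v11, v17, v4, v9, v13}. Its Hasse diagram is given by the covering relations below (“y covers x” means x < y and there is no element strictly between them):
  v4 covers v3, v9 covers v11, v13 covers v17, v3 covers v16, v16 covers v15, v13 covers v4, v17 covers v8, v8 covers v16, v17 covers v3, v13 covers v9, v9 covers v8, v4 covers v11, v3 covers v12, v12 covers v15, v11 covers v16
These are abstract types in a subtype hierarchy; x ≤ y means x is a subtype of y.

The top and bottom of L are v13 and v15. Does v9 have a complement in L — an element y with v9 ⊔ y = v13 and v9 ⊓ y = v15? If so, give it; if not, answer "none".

Need y with v9 ∨ y = v13 and v9 ∧ y = v15.
Checking each element gives: v12.

v12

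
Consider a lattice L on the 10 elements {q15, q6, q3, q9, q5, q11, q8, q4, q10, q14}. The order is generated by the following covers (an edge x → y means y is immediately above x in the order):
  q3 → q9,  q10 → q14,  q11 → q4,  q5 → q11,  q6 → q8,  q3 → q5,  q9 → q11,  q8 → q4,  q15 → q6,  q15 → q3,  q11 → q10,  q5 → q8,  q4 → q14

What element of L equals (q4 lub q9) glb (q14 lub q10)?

q4 ∨ q9 = q4
q14 ∨ q10 = q14
q4 ∧ q14 = q4

q4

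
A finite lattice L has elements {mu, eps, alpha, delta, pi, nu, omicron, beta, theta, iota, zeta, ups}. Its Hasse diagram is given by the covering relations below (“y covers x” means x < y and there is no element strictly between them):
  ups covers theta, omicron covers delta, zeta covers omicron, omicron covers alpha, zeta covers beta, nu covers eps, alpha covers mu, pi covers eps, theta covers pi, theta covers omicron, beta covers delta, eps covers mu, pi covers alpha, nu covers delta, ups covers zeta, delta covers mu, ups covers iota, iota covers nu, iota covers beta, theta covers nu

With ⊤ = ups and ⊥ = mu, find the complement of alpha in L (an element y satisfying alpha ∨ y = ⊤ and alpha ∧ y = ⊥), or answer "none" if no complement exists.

iota

Need y with alpha ∨ y = ups and alpha ∧ y = mu.
Checking each element gives: iota.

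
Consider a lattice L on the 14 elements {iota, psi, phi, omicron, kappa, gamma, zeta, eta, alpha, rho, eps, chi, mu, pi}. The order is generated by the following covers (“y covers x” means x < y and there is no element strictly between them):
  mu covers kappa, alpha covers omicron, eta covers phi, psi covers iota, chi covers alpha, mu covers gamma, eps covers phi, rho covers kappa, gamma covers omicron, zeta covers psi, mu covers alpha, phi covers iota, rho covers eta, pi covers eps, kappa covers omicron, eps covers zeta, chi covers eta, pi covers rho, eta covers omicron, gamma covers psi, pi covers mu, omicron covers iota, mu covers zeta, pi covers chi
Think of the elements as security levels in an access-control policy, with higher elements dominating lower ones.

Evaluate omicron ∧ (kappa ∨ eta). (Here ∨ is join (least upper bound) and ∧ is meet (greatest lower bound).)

omicron

kappa ∨ eta = rho
omicron ∧ rho = omicron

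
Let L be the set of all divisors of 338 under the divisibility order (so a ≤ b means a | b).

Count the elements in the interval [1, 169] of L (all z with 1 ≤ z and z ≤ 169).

3

The interval [1, 169] = {1, 13, 169}, which has 3 elements.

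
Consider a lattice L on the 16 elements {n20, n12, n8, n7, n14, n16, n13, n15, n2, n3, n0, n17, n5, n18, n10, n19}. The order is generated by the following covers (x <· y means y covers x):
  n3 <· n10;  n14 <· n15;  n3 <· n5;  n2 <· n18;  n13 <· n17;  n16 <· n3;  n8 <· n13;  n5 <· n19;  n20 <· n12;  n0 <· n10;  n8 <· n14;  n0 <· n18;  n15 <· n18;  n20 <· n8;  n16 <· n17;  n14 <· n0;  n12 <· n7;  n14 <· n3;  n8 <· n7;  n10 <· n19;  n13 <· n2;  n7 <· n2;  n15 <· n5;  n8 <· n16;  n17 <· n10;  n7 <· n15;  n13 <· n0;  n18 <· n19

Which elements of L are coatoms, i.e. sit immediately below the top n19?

n10, n18, n5

The coatoms are exactly the elements covered by n19: n10, n18, n5.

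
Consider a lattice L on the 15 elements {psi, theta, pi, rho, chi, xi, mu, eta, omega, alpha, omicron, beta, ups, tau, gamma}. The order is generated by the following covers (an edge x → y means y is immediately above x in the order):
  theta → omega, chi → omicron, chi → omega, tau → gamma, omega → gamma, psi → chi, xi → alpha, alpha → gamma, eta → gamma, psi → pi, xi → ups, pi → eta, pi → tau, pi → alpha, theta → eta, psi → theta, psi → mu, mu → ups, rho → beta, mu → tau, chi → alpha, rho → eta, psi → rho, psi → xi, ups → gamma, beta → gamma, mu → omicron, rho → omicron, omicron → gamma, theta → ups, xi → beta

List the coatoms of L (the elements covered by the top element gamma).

The coatoms are exactly the elements covered by gamma: alpha, beta, eta, omega, omicron, tau, ups.

alpha, beta, eta, omega, omicron, tau, ups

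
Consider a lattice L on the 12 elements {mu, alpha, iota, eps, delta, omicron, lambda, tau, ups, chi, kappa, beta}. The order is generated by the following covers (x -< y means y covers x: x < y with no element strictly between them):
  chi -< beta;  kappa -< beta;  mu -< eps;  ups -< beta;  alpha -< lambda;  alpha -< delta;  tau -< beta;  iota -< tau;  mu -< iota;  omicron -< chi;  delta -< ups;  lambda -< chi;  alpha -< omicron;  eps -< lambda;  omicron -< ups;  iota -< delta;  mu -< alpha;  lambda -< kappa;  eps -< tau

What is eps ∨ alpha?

Common upper bounds of {eps, alpha}: beta, chi, kappa, lambda.
The least among these is lambda.

lambda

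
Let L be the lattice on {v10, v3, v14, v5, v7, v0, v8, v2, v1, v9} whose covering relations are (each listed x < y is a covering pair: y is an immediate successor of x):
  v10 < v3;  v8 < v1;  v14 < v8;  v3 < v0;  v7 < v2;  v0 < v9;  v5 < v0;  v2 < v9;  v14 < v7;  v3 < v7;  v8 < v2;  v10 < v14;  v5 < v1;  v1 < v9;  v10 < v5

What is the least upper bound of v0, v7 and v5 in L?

v9

Common upper bounds of {v0, v7, v5}: v9.
The least among these is v9.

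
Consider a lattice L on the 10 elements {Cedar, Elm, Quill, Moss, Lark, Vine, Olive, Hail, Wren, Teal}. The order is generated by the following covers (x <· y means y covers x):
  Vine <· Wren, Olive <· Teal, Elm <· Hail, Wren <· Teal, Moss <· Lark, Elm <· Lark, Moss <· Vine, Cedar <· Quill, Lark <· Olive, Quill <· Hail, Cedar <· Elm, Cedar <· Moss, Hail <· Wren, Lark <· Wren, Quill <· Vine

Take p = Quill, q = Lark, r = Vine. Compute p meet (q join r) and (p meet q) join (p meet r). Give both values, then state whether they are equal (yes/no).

Quill; Quill; yes

q join r = Wren, so p meet (q join r) = Quill meet Wren = Quill.
p meet q = Cedar and p meet r = Quill, so (p meet q) join (p meet r) = Cedar join Quill = Quill.
Equal: yes.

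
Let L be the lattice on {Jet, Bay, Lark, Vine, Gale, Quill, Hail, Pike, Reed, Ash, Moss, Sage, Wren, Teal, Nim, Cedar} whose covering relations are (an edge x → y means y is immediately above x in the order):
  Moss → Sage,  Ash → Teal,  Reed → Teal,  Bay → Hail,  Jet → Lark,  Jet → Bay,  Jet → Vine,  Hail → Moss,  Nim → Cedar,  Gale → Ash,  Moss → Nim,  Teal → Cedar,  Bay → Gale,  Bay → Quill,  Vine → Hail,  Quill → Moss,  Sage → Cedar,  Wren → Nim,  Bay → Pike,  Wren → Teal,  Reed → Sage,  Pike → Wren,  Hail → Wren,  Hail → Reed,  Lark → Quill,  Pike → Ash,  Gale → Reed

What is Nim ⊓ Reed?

Hail

Common lower bounds of {Nim, Reed}: Bay, Hail, Jet, Vine.
The greatest among these is Hail.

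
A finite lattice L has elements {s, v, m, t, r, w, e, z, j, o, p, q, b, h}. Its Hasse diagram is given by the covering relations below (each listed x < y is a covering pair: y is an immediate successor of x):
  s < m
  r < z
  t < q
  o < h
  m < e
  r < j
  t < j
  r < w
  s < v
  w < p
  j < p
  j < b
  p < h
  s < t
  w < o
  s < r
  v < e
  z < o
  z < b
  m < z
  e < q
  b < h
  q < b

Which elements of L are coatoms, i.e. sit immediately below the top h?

b, o, p

The coatoms are exactly the elements covered by h: b, o, p.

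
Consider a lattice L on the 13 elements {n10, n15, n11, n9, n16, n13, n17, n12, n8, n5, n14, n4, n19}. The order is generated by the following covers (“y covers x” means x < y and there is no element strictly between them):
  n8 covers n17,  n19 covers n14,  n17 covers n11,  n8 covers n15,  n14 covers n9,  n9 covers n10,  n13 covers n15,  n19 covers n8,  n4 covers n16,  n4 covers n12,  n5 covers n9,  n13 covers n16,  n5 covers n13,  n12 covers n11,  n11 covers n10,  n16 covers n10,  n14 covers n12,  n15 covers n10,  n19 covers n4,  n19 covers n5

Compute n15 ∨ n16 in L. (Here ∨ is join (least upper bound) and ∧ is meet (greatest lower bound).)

n13

n15 ∨ n16 = n13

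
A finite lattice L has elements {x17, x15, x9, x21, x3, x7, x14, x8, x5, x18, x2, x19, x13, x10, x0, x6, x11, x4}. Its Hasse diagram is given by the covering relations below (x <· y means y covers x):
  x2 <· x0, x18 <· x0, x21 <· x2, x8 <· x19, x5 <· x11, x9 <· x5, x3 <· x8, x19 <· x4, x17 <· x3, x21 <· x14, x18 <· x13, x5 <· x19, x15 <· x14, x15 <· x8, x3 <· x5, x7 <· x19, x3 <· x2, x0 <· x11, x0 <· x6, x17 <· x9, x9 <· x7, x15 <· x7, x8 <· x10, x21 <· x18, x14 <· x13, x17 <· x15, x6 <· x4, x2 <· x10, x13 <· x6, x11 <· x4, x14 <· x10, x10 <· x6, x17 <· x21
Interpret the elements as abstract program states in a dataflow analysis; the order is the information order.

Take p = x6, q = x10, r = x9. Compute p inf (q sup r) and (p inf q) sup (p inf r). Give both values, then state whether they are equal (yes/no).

x6; x10; no

q sup r = x4, so p inf (q sup r) = x6 inf x4 = x6.
p inf q = x10 and p inf r = x17, so (p inf q) sup (p inf r) = x10 sup x17 = x10.
Equal: no.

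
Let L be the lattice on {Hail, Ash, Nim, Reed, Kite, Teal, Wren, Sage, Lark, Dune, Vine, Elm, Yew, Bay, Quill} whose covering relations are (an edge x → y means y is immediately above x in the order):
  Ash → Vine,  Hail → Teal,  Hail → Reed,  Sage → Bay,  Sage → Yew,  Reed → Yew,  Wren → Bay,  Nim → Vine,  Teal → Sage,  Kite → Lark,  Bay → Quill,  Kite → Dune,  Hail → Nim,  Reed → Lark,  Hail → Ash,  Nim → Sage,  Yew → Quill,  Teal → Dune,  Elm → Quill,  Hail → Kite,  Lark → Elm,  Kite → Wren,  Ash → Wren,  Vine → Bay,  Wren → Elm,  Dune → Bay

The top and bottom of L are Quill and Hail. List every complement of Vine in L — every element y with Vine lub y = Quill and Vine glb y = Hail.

Need y with Vine ∨ y = Quill and Vine ∧ y = Hail.
Checking each element gives: Lark, Reed.

Lark, Reed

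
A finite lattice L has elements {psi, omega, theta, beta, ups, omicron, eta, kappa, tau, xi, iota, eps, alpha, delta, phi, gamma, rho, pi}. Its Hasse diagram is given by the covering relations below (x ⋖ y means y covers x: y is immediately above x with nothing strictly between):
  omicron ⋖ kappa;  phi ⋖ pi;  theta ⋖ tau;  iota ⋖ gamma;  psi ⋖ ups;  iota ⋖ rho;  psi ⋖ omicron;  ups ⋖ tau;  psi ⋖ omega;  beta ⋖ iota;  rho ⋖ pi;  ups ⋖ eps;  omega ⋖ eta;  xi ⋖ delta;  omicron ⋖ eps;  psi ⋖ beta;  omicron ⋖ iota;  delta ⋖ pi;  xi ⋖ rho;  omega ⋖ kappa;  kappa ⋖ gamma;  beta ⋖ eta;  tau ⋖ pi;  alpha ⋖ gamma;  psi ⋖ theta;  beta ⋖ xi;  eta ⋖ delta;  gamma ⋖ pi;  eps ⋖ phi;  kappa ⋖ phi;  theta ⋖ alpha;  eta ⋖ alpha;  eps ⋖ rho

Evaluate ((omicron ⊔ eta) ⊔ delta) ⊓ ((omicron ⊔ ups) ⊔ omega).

phi

omicron ∨ eta = gamma
gamma ∨ delta = pi
omicron ∨ ups = eps
eps ∨ omega = phi
pi ∧ phi = phi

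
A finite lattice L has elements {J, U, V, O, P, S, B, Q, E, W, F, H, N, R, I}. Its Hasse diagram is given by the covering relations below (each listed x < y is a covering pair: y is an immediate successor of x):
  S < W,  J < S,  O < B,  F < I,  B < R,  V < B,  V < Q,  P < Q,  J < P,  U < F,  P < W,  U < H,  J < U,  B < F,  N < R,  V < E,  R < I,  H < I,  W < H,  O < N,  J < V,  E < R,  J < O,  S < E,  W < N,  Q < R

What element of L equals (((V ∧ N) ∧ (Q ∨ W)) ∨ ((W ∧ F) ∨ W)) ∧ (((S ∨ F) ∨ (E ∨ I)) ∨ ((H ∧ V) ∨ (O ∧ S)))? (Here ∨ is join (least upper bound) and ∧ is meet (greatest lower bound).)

V ∧ N = J
Q ∨ W = R
J ∧ R = J
W ∧ F = J
J ∨ W = W
J ∨ W = W
S ∨ F = I
E ∨ I = I
I ∨ I = I
H ∧ V = J
O ∧ S = J
J ∨ J = J
I ∨ J = I
W ∧ I = W

W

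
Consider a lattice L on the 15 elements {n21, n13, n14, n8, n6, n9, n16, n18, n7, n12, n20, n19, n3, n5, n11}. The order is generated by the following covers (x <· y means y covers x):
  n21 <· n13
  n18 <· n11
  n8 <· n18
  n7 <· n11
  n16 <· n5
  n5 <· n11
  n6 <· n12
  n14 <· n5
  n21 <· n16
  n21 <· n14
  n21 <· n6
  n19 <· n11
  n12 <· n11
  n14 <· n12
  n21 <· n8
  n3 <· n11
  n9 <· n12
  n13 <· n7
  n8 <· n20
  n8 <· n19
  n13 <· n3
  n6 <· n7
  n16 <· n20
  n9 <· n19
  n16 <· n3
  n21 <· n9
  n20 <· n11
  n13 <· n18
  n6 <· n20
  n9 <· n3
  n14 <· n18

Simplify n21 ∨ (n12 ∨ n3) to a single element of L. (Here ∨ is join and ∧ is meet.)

n11

n12 ∨ n3 = n11
n21 ∨ n11 = n11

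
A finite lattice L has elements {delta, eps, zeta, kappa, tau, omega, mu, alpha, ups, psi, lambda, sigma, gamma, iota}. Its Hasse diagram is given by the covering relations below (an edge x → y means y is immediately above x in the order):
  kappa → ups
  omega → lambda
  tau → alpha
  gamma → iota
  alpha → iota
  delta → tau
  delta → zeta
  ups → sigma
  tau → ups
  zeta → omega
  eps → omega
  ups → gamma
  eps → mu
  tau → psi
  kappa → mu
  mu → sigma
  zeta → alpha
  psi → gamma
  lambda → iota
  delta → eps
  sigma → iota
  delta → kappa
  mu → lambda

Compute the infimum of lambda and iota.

lambda

Common lower bounds of {lambda, iota}: delta, eps, kappa, lambda, mu, omega, zeta.
The greatest among these is lambda.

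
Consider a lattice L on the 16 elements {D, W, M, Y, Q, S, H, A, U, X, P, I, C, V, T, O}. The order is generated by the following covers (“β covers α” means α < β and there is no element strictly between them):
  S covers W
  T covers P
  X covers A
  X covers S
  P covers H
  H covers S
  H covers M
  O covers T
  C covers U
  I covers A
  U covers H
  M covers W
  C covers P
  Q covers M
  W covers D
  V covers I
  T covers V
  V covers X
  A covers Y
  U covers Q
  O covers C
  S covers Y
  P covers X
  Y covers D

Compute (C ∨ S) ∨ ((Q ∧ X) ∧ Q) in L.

C

C ∨ S = C
Q ∧ X = W
W ∧ Q = W
C ∨ W = C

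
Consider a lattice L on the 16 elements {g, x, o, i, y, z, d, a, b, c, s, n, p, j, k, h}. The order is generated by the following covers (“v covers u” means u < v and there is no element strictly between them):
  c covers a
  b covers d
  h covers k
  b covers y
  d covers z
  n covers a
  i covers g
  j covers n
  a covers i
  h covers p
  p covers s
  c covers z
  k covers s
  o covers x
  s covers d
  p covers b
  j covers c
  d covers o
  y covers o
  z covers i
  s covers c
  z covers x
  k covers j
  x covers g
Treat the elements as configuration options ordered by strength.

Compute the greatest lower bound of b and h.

Common lower bounds of {b, h}: b, d, g, i, o, x, y, z.
The greatest among these is b.

b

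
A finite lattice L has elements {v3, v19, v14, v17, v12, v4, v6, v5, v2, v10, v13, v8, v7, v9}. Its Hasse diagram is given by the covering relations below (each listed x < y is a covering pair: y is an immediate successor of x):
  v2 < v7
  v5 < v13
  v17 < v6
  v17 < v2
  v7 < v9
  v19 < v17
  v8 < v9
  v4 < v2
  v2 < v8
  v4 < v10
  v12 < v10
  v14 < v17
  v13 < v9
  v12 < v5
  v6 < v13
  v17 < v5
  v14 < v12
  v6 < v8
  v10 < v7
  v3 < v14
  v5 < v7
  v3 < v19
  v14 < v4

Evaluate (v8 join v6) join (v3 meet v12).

v8

v8 ∨ v6 = v8
v3 ∧ v12 = v3
v8 ∨ v3 = v8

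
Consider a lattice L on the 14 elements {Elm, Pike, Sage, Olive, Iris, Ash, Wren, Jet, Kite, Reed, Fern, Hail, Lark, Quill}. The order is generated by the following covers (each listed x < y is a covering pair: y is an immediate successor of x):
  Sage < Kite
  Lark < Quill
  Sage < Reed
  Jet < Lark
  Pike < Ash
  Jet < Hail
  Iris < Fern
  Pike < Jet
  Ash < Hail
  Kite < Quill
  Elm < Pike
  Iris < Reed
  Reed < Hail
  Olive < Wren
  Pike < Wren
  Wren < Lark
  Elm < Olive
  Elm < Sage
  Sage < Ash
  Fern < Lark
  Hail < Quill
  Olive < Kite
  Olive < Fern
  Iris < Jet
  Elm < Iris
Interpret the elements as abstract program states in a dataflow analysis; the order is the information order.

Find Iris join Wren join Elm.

Lark

Common upper bounds of {Iris, Wren, Elm}: Lark, Quill.
The least among these is Lark.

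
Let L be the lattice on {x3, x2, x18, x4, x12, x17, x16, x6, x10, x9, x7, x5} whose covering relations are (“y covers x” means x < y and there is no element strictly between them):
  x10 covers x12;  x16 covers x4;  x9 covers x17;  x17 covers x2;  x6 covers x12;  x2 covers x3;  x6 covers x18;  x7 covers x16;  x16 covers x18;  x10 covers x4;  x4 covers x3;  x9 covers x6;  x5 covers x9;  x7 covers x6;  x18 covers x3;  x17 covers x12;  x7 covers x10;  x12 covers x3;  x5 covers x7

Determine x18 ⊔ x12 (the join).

Common upper bounds of {x18, x12}: x5, x6, x7, x9.
The least among these is x6.

x6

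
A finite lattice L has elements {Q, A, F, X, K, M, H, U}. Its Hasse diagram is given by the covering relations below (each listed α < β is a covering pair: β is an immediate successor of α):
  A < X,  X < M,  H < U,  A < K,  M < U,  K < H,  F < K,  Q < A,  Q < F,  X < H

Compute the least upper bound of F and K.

K

Common upper bounds of {F, K}: H, K, U.
The least among these is K.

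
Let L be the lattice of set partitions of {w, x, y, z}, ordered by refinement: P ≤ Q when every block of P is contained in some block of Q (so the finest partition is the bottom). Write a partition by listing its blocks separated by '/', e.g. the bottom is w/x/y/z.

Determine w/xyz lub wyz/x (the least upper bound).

wxyz

The join of w/xyz and wyz/x merges any blocks that overlap across the partitions, giving wxyz.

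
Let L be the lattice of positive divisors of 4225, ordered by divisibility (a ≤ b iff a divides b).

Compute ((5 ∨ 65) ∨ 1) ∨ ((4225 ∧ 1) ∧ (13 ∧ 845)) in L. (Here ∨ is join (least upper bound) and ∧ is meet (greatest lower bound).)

5 ∨ 65 = 65
65 ∨ 1 = 65
4225 ∧ 1 = 1
13 ∧ 845 = 13
1 ∧ 13 = 1
65 ∨ 1 = 65

65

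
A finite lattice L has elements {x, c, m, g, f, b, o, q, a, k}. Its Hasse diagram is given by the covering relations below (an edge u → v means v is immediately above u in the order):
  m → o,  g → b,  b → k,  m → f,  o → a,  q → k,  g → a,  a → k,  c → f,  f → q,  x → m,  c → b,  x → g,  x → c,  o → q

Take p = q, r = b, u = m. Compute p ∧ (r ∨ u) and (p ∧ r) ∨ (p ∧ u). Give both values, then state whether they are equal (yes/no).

r ∨ u = k, so p ∧ (r ∨ u) = q ∧ k = q.
p ∧ r = c and p ∧ u = m, so (p ∧ r) ∨ (p ∧ u) = c ∨ m = f.
Equal: no.

q; f; no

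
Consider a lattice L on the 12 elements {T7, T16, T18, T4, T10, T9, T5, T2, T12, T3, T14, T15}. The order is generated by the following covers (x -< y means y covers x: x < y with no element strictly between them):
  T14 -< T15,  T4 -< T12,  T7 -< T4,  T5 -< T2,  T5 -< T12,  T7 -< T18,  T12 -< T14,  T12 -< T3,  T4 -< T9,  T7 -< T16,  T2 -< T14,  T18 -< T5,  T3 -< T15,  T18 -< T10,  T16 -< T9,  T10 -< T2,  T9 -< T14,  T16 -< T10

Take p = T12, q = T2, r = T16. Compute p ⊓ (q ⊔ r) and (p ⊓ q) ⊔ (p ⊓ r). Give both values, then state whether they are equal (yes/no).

T5; T5; yes

q ⊔ r = T2, so p ⊓ (q ⊔ r) = T12 ⊓ T2 = T5.
p ⊓ q = T5 and p ⊓ r = T7, so (p ⊓ q) ⊔ (p ⊓ r) = T5 ⊔ T7 = T5.
Equal: yes.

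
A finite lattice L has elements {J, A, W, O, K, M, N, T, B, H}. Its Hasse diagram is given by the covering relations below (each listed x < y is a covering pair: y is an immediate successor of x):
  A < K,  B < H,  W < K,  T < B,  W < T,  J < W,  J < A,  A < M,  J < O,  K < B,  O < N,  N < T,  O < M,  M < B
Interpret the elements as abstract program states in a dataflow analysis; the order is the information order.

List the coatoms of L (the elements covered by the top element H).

B

The coatoms are exactly the elements covered by H: B.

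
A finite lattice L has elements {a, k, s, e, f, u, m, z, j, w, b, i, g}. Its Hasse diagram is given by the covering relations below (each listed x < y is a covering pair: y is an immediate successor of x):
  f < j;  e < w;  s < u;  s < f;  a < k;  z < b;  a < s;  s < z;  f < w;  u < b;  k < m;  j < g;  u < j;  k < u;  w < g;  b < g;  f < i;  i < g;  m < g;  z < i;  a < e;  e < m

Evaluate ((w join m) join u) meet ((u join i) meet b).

w ∨ m = g
g ∨ u = g
u ∨ i = g
g ∧ b = b
g ∧ b = b

b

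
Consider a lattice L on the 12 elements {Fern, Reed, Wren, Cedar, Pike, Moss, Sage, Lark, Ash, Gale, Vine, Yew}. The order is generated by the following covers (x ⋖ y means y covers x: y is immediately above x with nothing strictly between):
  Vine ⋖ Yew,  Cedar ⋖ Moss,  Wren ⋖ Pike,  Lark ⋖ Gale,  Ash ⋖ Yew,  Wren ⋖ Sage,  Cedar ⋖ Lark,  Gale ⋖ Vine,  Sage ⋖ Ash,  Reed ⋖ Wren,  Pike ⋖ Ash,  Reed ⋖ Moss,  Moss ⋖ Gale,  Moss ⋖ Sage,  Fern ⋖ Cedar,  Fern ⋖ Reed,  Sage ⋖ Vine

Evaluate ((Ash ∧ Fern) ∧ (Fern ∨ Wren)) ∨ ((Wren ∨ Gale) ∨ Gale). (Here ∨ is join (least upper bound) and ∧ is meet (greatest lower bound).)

Ash ∧ Fern = Fern
Fern ∨ Wren = Wren
Fern ∧ Wren = Fern
Wren ∨ Gale = Vine
Vine ∨ Gale = Vine
Fern ∨ Vine = Vine

Vine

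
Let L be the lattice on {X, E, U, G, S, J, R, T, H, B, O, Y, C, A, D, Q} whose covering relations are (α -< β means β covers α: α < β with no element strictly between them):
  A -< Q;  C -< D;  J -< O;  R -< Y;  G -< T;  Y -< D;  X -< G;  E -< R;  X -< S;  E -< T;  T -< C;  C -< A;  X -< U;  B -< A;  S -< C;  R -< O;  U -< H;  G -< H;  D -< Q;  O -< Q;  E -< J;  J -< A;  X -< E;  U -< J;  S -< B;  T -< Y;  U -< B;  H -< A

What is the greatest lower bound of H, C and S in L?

Common lower bounds of {H, C, S}: X.
The greatest among these is X.

X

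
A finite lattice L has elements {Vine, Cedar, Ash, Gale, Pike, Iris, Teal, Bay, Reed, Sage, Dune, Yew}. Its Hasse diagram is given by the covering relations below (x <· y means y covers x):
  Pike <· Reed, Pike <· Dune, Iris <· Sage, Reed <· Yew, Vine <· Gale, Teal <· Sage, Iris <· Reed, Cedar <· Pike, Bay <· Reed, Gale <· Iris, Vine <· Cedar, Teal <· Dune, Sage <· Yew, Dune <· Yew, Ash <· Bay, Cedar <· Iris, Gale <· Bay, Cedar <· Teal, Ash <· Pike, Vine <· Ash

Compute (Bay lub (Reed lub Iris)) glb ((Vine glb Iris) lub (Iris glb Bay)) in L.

Gale

Reed ∨ Iris = Reed
Bay ∨ Reed = Reed
Vine ∧ Iris = Vine
Iris ∧ Bay = Gale
Vine ∨ Gale = Gale
Reed ∧ Gale = Gale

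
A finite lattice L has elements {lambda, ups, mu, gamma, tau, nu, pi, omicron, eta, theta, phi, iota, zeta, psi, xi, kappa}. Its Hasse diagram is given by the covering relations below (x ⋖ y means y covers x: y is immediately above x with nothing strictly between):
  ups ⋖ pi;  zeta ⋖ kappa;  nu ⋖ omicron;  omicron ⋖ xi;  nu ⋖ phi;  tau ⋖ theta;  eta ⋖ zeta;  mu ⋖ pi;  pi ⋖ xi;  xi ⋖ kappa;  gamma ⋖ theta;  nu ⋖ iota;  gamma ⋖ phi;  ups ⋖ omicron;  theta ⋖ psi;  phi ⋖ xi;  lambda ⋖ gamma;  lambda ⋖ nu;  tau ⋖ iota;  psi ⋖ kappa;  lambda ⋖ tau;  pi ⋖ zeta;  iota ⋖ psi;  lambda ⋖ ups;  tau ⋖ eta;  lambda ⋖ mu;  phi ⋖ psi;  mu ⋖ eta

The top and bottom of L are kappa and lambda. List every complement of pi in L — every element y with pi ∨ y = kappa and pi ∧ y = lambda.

iota, psi, theta

Need y with pi ∨ y = kappa and pi ∧ y = lambda.
Checking each element gives: iota, psi, theta.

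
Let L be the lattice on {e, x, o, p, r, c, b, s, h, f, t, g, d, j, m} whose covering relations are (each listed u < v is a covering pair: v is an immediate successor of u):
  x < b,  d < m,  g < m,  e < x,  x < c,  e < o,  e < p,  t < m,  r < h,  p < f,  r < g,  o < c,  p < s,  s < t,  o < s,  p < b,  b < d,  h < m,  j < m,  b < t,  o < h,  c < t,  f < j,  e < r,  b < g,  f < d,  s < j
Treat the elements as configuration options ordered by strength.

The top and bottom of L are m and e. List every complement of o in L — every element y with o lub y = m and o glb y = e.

d, g

Need y with o ∨ y = m and o ∧ y = e.
Checking each element gives: d, g.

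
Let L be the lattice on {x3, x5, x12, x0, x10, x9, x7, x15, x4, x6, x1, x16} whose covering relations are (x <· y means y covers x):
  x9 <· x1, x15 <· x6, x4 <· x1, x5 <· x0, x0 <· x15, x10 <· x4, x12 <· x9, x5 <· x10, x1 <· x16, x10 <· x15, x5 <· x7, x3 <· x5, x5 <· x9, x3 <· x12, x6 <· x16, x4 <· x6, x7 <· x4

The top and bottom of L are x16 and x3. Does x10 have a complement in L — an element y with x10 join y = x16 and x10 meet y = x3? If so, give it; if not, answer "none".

none

For every candidate y, either x10 ∨ y ≠ x16 or x10 ∧ y ≠ x3; no complement exists.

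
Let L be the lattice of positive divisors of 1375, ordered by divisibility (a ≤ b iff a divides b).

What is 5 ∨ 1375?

In the divisibility order, the join is the least common multiple: lcm(5, 1375) = 1375.

1375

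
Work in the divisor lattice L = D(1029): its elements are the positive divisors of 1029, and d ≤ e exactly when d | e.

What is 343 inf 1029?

In the divisibility order, the meet is the greatest common divisor: gcd(343, 1029) = 343.

343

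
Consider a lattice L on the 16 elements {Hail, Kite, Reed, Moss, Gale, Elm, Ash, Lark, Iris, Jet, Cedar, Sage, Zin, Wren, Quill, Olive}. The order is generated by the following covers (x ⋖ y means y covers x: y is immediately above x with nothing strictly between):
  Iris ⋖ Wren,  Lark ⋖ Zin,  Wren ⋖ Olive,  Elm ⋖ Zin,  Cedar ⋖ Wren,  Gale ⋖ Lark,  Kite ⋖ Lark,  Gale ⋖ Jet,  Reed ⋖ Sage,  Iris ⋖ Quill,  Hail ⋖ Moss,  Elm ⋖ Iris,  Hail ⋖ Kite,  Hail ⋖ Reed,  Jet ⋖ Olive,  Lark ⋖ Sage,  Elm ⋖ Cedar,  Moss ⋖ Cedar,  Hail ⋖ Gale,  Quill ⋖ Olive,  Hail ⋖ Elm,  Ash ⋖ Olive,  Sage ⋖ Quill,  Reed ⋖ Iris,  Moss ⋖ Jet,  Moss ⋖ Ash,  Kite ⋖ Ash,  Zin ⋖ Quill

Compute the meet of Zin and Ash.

Kite

Common lower bounds of {Zin, Ash}: Hail, Kite.
The greatest among these is Kite.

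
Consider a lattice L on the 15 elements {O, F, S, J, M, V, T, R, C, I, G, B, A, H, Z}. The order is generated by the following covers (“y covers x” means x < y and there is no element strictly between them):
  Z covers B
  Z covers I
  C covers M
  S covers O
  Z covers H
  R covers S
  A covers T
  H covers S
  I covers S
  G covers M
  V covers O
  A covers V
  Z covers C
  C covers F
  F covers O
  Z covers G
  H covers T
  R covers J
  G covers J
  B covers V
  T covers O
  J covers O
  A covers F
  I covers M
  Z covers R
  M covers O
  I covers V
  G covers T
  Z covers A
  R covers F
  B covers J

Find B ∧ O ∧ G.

O

Common lower bounds of {B, O, G}: O.
The greatest among these is O.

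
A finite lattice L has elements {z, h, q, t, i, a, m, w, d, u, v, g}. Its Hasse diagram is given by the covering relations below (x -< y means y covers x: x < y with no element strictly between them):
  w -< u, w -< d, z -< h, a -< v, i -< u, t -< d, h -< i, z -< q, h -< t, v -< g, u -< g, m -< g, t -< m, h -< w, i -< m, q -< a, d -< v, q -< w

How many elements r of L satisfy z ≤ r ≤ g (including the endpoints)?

12

The interval [z, g] = {a, d, g, h, i, m, q, t, u, v, w, z}, which has 12 elements.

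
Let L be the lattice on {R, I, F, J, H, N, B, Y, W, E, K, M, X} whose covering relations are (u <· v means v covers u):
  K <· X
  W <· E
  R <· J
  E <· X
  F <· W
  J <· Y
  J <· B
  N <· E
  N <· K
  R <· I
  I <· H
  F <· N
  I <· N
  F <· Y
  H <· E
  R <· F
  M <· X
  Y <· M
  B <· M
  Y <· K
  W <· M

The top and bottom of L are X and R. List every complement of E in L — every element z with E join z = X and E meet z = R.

Need z with E ∨ z = X and E ∧ z = R.
Checking each element gives: B, J.

B, J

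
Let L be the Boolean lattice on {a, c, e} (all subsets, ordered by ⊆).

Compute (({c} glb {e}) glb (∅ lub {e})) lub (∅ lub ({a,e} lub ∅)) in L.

{a,e}

{c} ∧ {e} = ∅
∅ ∨ {e} = {e}
∅ ∧ {e} = ∅
{a,e} ∨ ∅ = {a,e}
∅ ∨ {a,e} = {a,e}
∅ ∨ {a,e} = {a,e}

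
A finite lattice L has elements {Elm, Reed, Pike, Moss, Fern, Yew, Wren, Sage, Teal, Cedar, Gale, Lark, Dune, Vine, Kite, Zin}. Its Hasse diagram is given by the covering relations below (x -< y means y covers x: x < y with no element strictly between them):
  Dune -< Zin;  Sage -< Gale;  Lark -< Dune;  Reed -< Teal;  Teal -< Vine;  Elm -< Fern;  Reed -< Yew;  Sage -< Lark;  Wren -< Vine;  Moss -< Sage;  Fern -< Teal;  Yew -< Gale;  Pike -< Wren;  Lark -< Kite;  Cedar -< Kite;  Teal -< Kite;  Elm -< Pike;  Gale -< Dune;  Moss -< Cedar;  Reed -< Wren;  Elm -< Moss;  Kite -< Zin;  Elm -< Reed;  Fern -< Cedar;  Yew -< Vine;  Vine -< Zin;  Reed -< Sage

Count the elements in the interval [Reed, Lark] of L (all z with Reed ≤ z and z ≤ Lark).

The interval [Reed, Lark] = {Lark, Reed, Sage}, which has 3 elements.

3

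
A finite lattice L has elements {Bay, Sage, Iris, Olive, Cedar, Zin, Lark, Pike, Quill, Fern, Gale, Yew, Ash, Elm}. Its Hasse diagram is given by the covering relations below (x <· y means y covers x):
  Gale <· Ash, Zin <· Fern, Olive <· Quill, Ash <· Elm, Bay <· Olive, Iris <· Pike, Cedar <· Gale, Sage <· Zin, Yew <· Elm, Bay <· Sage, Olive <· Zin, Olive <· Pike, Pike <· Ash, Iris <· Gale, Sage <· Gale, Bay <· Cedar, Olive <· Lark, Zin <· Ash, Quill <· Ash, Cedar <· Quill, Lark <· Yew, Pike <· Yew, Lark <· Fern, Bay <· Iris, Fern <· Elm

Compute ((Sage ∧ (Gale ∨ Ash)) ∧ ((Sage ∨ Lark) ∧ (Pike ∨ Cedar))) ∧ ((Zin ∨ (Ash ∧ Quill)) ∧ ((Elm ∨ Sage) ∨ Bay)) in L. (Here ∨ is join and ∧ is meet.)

Sage

Gale ∨ Ash = Ash
Sage ∧ Ash = Sage
Sage ∨ Lark = Fern
Pike ∨ Cedar = Ash
Fern ∧ Ash = Zin
Sage ∧ Zin = Sage
Ash ∧ Quill = Quill
Zin ∨ Quill = Ash
Elm ∨ Sage = Elm
Elm ∨ Bay = Elm
Ash ∧ Elm = Ash
Sage ∧ Ash = Sage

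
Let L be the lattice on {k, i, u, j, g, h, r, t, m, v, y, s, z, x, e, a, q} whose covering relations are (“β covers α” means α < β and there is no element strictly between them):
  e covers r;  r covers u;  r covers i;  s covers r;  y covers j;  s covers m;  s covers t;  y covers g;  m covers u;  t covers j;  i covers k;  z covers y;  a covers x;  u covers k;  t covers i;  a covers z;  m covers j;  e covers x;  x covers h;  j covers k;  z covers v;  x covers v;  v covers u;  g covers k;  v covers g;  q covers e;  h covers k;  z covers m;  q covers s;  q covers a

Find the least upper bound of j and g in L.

y

Common upper bounds of {j, g}: a, q, y, z.
The least among these is y.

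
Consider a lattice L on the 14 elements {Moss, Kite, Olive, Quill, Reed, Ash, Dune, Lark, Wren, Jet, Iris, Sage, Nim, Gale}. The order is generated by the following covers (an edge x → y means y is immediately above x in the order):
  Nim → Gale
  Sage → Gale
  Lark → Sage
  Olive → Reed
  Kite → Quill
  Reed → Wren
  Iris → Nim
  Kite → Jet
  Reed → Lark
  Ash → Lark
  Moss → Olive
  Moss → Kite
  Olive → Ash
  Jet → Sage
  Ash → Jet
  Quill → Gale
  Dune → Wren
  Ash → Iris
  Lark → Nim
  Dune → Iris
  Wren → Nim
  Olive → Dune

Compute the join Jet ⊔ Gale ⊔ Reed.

Common upper bounds of {Jet, Gale, Reed}: Gale.
The least among these is Gale.

Gale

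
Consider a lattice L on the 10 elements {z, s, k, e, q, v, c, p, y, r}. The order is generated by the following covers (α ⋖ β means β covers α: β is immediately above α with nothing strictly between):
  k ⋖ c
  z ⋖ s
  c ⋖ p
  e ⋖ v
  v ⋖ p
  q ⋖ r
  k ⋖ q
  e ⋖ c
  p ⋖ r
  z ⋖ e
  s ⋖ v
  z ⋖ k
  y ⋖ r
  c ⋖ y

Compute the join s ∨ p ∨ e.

p

Common upper bounds of {s, p, e}: p, r.
The least among these is p.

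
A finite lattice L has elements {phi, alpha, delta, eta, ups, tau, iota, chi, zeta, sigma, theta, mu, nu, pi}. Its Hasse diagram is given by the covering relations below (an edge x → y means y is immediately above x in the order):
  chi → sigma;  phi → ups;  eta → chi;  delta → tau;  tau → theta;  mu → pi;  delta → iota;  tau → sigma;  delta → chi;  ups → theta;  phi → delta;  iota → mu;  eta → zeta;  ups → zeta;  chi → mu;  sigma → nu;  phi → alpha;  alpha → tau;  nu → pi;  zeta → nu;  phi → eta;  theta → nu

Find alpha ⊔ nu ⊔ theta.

Common upper bounds of {alpha, nu, theta}: nu, pi.
The least among these is nu.

nu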